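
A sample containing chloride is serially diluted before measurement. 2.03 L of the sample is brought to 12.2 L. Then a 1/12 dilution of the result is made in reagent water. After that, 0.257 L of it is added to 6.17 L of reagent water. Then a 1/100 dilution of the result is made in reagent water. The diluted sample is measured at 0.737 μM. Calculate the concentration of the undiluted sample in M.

0.133 M

Overall dilution factor = 6.010 × 12 × 25.01 × 100 = 1.80 × 10⁵.
Original = 0.737 μM × 1.80 × 10⁵ = 1.33 × 10⁵ μM = 0.133 M.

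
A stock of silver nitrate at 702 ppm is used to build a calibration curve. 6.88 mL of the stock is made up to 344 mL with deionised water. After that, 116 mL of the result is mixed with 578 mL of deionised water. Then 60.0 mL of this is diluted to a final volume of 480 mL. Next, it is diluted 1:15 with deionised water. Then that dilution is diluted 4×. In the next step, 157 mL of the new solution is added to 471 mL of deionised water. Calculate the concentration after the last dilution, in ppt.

1220 ppt

Overall dilution factor = 50 × 5.983 × 8 × 15 × 4 × 4 = 5.74 × 10⁵.
702 ppm / 5.74 × 10⁵ = 1.22 × 10⁻³ ppm = 1220 ppt.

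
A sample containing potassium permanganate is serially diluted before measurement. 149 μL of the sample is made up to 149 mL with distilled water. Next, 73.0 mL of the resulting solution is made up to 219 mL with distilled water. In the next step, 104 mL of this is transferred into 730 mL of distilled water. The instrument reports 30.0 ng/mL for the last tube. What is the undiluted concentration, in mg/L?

722 mg/L

Overall dilution factor = 1000 × 3 × 8.019 = 2.41 × 10⁴.
Original = 30.0 ng/mL × 2.41 × 10⁴ = 7.22 × 10⁵ ng/mL = 722 mg/L.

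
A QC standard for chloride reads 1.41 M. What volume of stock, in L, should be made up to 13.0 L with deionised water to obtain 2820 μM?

0.0260 L

2820 μM = 2.82 × 10⁻³ M.
V₁ = C₂V₂/C₁ = 2.82 × 10⁻³ × 13.0 / 1.41 = 0.0260 L.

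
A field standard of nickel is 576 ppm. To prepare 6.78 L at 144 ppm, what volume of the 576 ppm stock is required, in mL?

1700 mL

V₁ = C₂V₂/C₁ = 144 × 6.78 / 576 = 1.70 L = 1700 mL.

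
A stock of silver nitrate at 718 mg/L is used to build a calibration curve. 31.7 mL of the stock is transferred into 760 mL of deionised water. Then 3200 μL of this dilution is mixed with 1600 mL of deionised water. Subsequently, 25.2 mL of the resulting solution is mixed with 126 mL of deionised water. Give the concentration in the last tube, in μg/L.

9.56 μg/L

Overall dilution factor = 24.97 × 501 × 6 = 7.51 × 10⁴.
718 mg/L / 7.51 × 10⁴ = 9.56 × 10⁻³ mg/L = 9.56 μg/L.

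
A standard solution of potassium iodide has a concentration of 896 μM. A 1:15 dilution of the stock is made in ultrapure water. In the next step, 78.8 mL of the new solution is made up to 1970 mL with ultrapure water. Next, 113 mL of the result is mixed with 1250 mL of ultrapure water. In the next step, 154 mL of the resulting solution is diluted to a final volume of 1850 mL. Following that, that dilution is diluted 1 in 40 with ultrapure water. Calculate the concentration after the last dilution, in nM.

Overall dilution factor = 15 × 25 × 12.06 × 12.01 × 40 = 2.17 × 10⁶.
896 μM / 2.17 × 10⁶ = 4.12 × 10⁻⁴ μM = 0.412 nM.

0.412 nM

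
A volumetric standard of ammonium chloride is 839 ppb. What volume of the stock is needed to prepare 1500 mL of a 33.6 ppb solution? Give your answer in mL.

60.1 mL

V₁ = C₂V₂/C₁ = 33.6 × 1500 / 839 = 60.1 mL.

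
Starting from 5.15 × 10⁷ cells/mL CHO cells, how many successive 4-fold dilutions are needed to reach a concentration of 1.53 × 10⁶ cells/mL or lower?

3

Need 4ⁿ ≥ 33.7, so n ≥ log(33.7)/log(4) = 2.54.
Minimum whole steps: n = 3.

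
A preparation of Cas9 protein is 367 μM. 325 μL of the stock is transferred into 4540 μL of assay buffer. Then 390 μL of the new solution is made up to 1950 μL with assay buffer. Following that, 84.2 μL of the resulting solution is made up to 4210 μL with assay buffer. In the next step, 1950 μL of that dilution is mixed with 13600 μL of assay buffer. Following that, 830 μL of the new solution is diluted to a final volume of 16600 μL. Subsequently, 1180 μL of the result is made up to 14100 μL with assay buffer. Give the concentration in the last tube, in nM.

Overall dilution factor = 14.97 × 5 × 50 × 7.974 × 20 × 11.95 = 7.13 × 10⁶.
367 μM / 7.13 × 10⁶ = 5.15 × 10⁻⁵ μM = 0.0515 nM.

0.0515 nM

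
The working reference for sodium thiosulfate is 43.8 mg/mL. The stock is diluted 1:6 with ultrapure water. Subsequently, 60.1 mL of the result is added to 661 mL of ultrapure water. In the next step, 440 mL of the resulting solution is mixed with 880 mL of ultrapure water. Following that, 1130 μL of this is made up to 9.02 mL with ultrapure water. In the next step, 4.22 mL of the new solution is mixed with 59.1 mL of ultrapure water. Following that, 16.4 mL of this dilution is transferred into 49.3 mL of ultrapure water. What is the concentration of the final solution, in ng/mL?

Overall dilution factor = 6 × 12.00 × 3 × 7.982 × 15.00 × 4.006 = 1.04 × 10⁵.
43.8 mg/mL / 1.04 × 10⁵ = 4.23 × 10⁻⁴ mg/mL = 423 ng/mL.

423 ng/mL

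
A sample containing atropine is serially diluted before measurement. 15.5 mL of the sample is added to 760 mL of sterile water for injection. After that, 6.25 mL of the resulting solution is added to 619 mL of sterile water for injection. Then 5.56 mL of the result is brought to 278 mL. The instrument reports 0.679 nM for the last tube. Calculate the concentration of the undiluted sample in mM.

0.170 mM

Overall dilution factor = 50.03 × 100.0 × 50 = 2.50 × 10⁵.
Original = 0.679 nM × 2.50 × 10⁵ = 1.70 × 10⁵ nM = 0.170 mM.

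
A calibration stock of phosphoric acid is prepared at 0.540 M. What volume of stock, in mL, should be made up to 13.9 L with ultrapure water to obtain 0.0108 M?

V₁ = C₂V₂/C₁ = 0.0108 × 13.9 / 0.540 = 0.278 L = 278 mL.

278 mL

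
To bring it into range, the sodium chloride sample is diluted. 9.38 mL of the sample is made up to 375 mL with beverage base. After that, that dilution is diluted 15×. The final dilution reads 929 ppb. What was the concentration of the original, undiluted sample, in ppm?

Overall dilution factor = 39.98 × 15 = 600.
Original = 929 ppb × 600 = 5.57 × 10⁵ ppb = 557 ppm.

557 ppm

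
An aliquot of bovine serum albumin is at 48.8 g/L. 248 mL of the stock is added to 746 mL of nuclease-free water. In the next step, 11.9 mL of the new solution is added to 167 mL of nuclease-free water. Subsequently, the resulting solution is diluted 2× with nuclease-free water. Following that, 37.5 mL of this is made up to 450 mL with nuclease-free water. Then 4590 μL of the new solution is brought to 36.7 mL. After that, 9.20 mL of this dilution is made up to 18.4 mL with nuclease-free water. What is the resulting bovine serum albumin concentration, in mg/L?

2.11 mg/L

Overall dilution factor = 4.008 × 15.03 × 2 × 12 × 7.996 × 2 = 2.31 × 10⁴.
48.8 g/L / 2.31 × 10⁴ = 2.11 × 10⁻³ g/L = 2.11 mg/L.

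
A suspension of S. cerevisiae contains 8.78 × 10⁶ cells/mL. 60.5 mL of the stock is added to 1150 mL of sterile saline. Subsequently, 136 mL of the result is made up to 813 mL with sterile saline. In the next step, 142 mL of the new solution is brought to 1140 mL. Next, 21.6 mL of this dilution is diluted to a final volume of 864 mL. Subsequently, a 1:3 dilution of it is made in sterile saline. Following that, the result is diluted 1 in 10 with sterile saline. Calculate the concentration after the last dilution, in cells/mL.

Overall dilution factor = 20.01 × 5.978 × 8.028 × 40 × 3 × 10 = 1.15 × 10⁶.
8.78 × 10⁶ cells/mL / 1.15 × 10⁶ = 7.62 cells/mL.

7.62 cells/mL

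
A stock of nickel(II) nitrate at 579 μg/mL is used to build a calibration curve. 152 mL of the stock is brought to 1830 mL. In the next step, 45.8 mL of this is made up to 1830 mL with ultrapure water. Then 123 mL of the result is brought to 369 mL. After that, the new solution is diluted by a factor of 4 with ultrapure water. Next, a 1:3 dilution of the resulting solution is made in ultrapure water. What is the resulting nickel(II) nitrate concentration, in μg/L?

Overall dilution factor = 12.04 × 39.96 × 3 × 4 × 3 = 1.73 × 10⁴.
579 μg/mL / 1.73 × 10⁴ = 0.0334 μg/mL = 33.4 μg/L.

33.4 μg/L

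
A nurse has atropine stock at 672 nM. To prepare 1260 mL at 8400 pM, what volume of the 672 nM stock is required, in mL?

15.7 mL

8400 pM = 8.40 nM.
V₁ = C₂V₂/C₁ = 8.40 × 1260 / 672 = 15.7 mL.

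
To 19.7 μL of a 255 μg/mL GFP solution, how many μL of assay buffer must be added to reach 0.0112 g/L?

0.0112 g/L = 11.2 μg/mL.
V₂ = C₁V₁/C₂ = 255 × 19.7 / 11.2 = 449 μL.
Diluent to add = V₂ − V₁ = 449 − 19.7 = 429 μL.

429 μL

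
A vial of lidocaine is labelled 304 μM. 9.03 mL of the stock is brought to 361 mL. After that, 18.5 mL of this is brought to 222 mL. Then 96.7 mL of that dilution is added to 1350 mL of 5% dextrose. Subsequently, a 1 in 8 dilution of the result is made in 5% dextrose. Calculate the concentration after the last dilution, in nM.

Overall dilution factor = 39.98 × 12 × 14.96 × 8 = 5.74 × 10⁴.
304 μM / 5.74 × 10⁴ = 5.29 × 10⁻³ μM = 5.29 nM.

5.29 nM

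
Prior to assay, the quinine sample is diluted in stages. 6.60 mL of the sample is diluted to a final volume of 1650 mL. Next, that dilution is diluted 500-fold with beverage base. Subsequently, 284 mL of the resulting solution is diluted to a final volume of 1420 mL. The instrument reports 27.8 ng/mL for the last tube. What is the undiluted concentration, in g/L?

17.4 g/L

Overall dilution factor = 250 × 500 × 5 = 6.25 × 10⁵.
Original = 27.8 ng/mL × 6.25 × 10⁵ = 1.74 × 10⁷ ng/mL = 17.4 g/L.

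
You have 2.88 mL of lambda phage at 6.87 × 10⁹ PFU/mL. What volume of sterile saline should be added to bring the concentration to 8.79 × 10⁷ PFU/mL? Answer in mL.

222 mL

V₂ = C₁V₁/C₂ = 6.87 × 10⁹ × 2.88 / 8.79 × 10⁷ = 225 mL.
Diluent to add = V₂ − V₁ = 225 − 2.88 = 222 mL.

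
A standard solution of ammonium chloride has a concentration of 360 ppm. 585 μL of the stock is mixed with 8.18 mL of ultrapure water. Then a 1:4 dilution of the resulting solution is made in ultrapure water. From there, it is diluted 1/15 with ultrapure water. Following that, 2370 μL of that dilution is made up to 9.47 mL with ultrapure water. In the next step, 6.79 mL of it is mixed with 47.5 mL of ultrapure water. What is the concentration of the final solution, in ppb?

12.5 ppb

Overall dilution factor = 14.98 × 4 × 15 × 3.996 × 7.996 = 2.87 × 10⁴.
360 ppm / 2.87 × 10⁴ = 0.0125 ppm = 12.5 ppb.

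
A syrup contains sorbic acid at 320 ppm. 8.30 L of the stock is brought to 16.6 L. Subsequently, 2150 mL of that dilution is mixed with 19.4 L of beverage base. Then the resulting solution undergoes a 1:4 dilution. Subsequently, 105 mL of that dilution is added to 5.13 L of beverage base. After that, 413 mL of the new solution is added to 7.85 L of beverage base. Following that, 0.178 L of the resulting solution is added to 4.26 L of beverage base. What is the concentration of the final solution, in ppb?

0.160 ppb

Overall dilution factor = 2 × 10.02 × 4 × 49.86 × 20.01 × 24.93 = 1.99 × 10⁶.
320 ppm / 1.99 × 10⁶ = 1.60 × 10⁻⁴ ppm = 0.160 ppb.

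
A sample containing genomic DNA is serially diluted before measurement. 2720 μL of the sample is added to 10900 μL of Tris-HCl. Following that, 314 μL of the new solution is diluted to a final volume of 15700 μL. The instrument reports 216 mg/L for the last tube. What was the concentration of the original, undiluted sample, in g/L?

54.1 g/L

Overall dilution factor = 5.007 × 50 = 250.
Original = 216 mg/L × 250 = 5.41 × 10⁴ mg/L = 54.1 g/L.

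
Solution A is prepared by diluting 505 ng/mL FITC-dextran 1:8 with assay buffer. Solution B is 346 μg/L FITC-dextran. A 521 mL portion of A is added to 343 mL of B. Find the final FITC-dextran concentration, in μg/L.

C_A = 505 ng/mL / 8 = 63.1 ng/mL.
C_B = 346 μg/L = 346 ng/mL.
C_mix = (C_A·V_A + C_B·V_B)/(V_A + V_B) = (63.1×521 + 346×343) / 864.0 = 175 ng/mL = 175 μg/L.

175 μg/L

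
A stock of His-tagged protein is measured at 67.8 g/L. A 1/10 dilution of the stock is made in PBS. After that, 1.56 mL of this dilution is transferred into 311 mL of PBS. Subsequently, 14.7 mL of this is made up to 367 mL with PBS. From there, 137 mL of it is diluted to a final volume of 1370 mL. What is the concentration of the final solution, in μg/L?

Overall dilution factor = 10 × 200.4 × 24.97 × 10 = 5.00 × 10⁵.
67.8 g/L / 5.00 × 10⁵ = 1.36 × 10⁻⁴ g/L = 136 μg/L.

136 μg/L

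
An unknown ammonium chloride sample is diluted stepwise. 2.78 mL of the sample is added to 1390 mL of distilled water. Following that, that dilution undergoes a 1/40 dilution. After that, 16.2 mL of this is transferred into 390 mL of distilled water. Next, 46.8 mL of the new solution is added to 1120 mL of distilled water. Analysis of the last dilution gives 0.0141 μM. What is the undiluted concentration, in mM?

Overall dilution factor = 501 × 40 × 25.07 × 24.93 = 1.25 × 10⁷.
Original = 0.0141 μM × 1.25 × 10⁷ = 1.77 × 10⁵ μM = 177 mM.

177 mM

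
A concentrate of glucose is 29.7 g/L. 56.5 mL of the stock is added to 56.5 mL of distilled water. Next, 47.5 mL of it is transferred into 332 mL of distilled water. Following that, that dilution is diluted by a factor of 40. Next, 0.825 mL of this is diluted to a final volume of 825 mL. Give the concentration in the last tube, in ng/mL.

Overall dilution factor = 2 × 7.989 × 40 × 1000 = 6.39 × 10⁵.
29.7 g/L / 6.39 × 10⁵ = 4.65 × 10⁻⁵ g/L = 46.5 ng/mL.

46.5 ng/mL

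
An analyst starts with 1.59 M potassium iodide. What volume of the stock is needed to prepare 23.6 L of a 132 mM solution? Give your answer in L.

1.96 L

132 mM = 0.132 M.
V₁ = C₂V₂/C₁ = 0.132 × 23.6 / 1.59 = 1.96 L.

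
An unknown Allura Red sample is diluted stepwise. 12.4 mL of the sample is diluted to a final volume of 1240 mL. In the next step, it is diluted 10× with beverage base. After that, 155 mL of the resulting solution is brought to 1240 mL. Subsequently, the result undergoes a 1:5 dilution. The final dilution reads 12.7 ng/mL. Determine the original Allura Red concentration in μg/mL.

Overall dilution factor = 100 × 10 × 8 × 5 = 4.00 × 10⁴.
Original = 12.7 ng/mL × 4.00 × 10⁴ = 5.08 × 10⁵ ng/mL = 508 μg/mL.

508 μg/mL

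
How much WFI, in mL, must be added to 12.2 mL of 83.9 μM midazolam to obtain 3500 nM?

280 mL

3500 nM = 3.50 μM.
V₂ = C₁V₁/C₂ = 83.9 × 12.2 / 3.50 = 292 mL.
Diluent to add = V₂ − V₁ = 292 − 12.2 = 280 mL.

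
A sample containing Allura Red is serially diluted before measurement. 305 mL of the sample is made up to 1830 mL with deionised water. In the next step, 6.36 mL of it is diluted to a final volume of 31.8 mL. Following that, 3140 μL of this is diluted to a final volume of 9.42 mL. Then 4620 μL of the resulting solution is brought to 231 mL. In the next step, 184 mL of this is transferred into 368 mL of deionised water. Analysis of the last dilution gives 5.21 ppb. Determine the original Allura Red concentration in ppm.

70.3 ppm

Overall dilution factor = 6 × 5 × 3 × 50 × 3 = 1.35 × 10⁴.
Original = 5.21 ppb × 1.35 × 10⁴ = 7.03 × 10⁴ ppb = 70.3 ppm.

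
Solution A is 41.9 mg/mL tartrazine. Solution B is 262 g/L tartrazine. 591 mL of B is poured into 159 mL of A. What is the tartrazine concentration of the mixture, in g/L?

C_B = 262 g/L = 262 mg/mL.
C_mix = (C_A·V_A + C_B·V_B)/(V_A + V_B) = (41.9×159 + 262×591) / 750.0 = 215 mg/mL = 215 g/L.

215 g/L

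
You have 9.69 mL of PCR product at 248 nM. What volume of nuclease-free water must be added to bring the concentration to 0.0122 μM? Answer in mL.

0.0122 μM = 12.2 nM.
V₂ = C₁V₁/C₂ = 248 × 9.69 / 12.2 = 197 mL.
Diluent to add = V₂ − V₁ = 197 − 9.69 = 187 mL.

187 mL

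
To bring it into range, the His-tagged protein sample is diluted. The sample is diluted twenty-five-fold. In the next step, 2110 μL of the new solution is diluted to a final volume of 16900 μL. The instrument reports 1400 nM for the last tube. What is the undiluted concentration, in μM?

Overall dilution factor = 25 × 8.009 = 200.
Original = 1400 nM × 200 = 2.80 × 10⁵ nM = 280 μM.

280 μM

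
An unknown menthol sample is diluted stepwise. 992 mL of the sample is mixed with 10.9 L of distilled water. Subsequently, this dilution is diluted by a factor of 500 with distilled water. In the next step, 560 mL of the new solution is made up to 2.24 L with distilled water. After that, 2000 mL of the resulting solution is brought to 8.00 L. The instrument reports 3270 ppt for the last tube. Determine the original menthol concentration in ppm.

Overall dilution factor = 11.99 × 500 × 4 × 4 = 9.59 × 10⁴.
Original = 3270 ppt × 9.59 × 10⁴ = 3.14 × 10⁸ ppt = 314 ppm.

314 ppm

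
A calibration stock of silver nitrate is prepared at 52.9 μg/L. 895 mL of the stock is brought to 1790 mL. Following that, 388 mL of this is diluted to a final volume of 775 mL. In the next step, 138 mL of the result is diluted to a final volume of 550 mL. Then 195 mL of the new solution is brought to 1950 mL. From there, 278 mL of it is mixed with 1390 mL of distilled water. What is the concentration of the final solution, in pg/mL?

55.4 pg/mL

Overall dilution factor = 2 × 1.997 × 3.986 × 10 × 6 = 955.
52.9 μg/L / 955 = 0.0554 μg/L = 55.4 pg/mL.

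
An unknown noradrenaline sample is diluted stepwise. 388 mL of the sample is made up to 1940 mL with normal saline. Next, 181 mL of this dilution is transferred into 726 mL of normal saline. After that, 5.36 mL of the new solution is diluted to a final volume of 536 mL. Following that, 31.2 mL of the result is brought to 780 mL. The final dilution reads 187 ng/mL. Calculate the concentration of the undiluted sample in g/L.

11.7 g/L

Overall dilution factor = 5 × 5.011 × 100 × 25 = 6.26 × 10⁴.
Original = 187 ng/mL × 6.26 × 10⁴ = 1.17 × 10⁷ ng/mL = 11.7 g/L.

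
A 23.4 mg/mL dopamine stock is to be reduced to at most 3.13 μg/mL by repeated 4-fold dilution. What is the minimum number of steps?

Need 4ⁿ ≥ 7476, so n ≥ log(7476)/log(4) = 6.43.
Minimum whole steps: n = 7.

7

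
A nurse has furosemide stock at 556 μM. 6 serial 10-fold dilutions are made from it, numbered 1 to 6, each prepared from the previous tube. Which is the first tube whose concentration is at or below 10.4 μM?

tube 2

Tube n has concentration 556 μM / 10ⁿ.
Need 10ⁿ ≥ 556 μM / 10.4 μM = 53.5, so n ≥ 1.73.
First such tube: n = 2.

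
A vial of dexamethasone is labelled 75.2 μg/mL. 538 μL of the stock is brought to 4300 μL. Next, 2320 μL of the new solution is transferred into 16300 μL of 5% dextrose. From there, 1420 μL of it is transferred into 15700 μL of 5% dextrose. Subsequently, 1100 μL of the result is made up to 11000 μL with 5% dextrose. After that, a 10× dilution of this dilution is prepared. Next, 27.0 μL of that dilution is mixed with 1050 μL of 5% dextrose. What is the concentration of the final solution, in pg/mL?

Overall dilution factor = 7.993 × 8.026 × 12.06 × 10 × 10 × 39.89 = 3.08 × 10⁶.
75.2 μg/mL / 3.08 × 10⁶ = 2.44 × 10⁻⁵ μg/mL = 24.4 pg/mL.

24.4 pg/mL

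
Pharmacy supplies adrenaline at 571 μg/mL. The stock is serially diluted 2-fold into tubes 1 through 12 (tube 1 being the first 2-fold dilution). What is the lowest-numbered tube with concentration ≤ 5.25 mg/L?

Tube n has concentration 571 μg/mL / 2ⁿ.
Need 2ⁿ ≥ 571 μg/mL / 5.25 mg/L = 109, so n ≥ 6.77.
First such tube: n = 7.

tube 7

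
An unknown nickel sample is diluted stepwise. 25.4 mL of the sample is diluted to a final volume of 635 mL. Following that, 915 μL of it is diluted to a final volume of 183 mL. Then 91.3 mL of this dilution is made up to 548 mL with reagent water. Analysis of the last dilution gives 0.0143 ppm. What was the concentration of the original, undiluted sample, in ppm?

429 ppm

Overall dilution factor = 25 × 200 × 6.002 = 3.00 × 10⁴.
Original = 0.0143 ppm × 3.00 × 10⁴ = 429 ppm.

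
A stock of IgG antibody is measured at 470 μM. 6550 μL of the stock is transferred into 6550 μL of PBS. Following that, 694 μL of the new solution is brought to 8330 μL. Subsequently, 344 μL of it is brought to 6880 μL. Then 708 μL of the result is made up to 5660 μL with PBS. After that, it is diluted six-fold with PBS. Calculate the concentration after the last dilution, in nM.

Overall dilution factor = 2 × 12.00 × 20 × 7.994 × 6 = 2.30 × 10⁴.
470 μM / 2.30 × 10⁴ = 0.0204 μM = 20.4 nM.

20.4 nM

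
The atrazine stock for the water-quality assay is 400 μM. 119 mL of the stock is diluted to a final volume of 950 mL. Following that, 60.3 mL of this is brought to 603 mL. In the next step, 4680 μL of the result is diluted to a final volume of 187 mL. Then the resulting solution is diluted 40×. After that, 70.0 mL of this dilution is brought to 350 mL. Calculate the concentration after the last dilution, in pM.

627 pM

Overall dilution factor = 7.983 × 10 × 39.96 × 40 × 5 = 6.38 × 10⁵.
400 μM / 6.38 × 10⁵ = 6.27 × 10⁻⁴ μM = 627 pM.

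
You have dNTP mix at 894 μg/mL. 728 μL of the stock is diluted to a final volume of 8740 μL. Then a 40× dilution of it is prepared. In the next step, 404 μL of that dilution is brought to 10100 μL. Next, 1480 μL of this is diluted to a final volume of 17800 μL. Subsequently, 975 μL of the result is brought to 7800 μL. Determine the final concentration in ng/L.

Overall dilution factor = 12.01 × 40 × 25 × 12.03 × 8 = 1.16 × 10⁶.
894 μg/mL / 1.16 × 10⁶ = 7.74 × 10⁻⁴ μg/mL = 774 ng/L.

774 ng/L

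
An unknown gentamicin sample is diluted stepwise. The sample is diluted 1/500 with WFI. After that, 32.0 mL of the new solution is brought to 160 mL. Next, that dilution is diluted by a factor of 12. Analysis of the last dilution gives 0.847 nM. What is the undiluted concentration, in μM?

25.4 μM

Overall dilution factor = 500 × 5 × 12 = 3.00 × 10⁴.
Original = 0.847 nM × 3.00 × 10⁴ = 2.54 × 10⁴ nM = 25.4 μM.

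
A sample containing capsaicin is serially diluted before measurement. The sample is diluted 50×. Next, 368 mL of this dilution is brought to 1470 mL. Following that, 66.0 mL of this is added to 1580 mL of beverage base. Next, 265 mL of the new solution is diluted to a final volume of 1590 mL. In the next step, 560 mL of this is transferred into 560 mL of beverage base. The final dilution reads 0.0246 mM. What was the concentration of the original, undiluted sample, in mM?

1470 mM

Overall dilution factor = 50 × 3.995 × 24.94 × 6 × 2 = 5.98 × 10⁴.
Original = 0.0246 mM × 5.98 × 10⁴ = 1470 mM.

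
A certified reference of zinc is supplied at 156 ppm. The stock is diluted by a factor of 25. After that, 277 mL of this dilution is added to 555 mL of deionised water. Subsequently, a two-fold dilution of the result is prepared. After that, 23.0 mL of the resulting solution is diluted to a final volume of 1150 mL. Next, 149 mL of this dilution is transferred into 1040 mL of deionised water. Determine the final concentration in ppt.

Overall dilution factor = 25 × 3.004 × 2 × 50 × 7.980 = 5.99 × 10⁴.
156 ppm / 5.99 × 10⁴ = 2.60 × 10⁻³ ppm = 2600 ppt.

2600 ppt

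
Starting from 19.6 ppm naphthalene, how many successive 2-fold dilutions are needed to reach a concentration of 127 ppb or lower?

Need 2ⁿ ≥ 154, so n ≥ log(154)/log(2) = 7.27.
Minimum whole steps: n = 8.

8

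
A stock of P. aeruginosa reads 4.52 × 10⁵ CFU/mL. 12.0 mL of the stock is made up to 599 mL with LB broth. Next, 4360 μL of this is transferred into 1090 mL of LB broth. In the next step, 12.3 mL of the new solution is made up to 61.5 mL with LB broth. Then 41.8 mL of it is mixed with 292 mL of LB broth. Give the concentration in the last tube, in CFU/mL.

Overall dilution factor = 49.92 × 251 × 5 × 7.986 = 5.00 × 10⁵.
4.52 × 10⁵ CFU/mL / 5.00 × 10⁵ = 0.904 CFU/mL.

0.904 CFU/mL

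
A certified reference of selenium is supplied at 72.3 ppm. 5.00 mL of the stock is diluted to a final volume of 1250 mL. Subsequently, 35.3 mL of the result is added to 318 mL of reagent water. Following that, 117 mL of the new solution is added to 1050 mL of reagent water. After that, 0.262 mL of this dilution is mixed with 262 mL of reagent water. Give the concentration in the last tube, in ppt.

Overall dilution factor = 250 × 10.01 × 9.974 × 1001 = 2.50 × 10⁷.
72.3 ppm / 2.50 × 10⁷ = 2.89 × 10⁻⁶ ppm = 2.89 ppt.

2.89 ppt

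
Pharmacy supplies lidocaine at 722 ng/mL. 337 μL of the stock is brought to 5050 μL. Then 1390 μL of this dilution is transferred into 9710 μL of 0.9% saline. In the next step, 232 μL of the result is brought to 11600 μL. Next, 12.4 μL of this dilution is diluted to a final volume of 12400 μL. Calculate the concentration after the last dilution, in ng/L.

0.121 ng/L

Overall dilution factor = 14.99 × 7.986 × 50 × 1000 = 5.98 × 10⁶.
722 ng/mL / 5.98 × 10⁶ = 1.21 × 10⁻⁴ ng/mL = 0.121 ng/L.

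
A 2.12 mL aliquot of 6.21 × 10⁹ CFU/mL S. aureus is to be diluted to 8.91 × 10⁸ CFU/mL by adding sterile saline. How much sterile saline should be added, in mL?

V₂ = C₁V₁/C₂ = 6.21 × 10⁹ × 2.12 / 8.91 × 10⁸ = 14.8 mL.
Diluent to add = V₂ − V₁ = 14.8 − 2.12 = 12.7 mL.

12.7 mL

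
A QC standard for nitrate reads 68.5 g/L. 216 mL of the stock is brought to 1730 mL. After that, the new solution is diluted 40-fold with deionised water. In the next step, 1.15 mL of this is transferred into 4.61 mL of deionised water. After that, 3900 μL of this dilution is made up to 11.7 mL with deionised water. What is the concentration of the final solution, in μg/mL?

14.2 μg/mL

Overall dilution factor = 8.009 × 40 × 5.009 × 3 = 4814.
68.5 g/L / 4814 = 0.0142 g/L = 14.2 μg/mL.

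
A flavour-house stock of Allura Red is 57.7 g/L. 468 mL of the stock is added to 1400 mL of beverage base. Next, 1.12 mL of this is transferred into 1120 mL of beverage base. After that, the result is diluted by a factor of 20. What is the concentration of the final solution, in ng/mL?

722 ng/mL

Overall dilution factor = 3.991 × 1001 × 20 = 7.99 × 10⁴.
57.7 g/L / 7.99 × 10⁴ = 7.22 × 10⁻⁴ g/L = 722 ng/mL.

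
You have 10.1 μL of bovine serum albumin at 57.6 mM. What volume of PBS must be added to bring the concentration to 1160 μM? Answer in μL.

1160 μM = 1.16 mM.
V₂ = C₁V₁/C₂ = 57.6 × 10.1 / 1.16 = 502 μL.
Diluent to add = V₂ − V₁ = 502 − 10.1 = 491 μL.

491 μL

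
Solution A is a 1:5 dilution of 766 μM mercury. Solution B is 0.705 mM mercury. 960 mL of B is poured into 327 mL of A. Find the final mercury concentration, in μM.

565 μM

C_A = 766 μM / 5 = 153 μM.
C_B = 0.705 mM = 705 μM.
C_mix = (C_A·V_A + C_B·V_B)/(V_A + V_B) = (153×327 + 705×960) / 1287 = 565 μM.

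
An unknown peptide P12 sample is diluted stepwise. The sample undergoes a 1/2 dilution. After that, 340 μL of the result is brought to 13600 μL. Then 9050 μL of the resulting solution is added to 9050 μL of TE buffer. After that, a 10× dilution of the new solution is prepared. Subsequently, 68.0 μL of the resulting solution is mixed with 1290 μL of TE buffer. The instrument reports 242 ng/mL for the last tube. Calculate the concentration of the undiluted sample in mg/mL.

Overall dilution factor = 2 × 40 × 2 × 10 × 19.97 = 3.20 × 10⁴.
Original = 242 ng/mL × 3.20 × 10⁴ = 7.73 × 10⁶ ng/mL = 7.73 mg/mL.

7.73 mg/mL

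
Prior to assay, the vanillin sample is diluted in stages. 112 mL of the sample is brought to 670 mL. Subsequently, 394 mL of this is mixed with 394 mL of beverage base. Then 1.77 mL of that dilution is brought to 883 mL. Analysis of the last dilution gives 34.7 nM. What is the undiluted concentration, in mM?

Overall dilution factor = 5.982 × 2 × 498.9 = 5969.
Original = 34.7 nM × 5969 = 2.07 × 10⁵ nM = 0.207 mM.

0.207 mM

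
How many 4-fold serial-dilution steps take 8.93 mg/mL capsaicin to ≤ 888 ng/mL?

Need 4ⁿ ≥ 1.01 × 10⁴, so n ≥ log(1.01 × 10⁴)/log(4) = 6.65.
Minimum whole steps: n = 7.

7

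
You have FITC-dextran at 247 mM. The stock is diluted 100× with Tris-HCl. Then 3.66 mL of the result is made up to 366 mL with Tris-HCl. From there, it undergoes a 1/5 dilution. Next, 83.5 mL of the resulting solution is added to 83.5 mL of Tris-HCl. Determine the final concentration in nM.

2470 nM

Overall dilution factor = 100 × 100 × 5 × 2 = 1.00 × 10⁵.
247 mM / 1.00 × 10⁵ = 2.47 × 10⁻³ mM = 2470 nM.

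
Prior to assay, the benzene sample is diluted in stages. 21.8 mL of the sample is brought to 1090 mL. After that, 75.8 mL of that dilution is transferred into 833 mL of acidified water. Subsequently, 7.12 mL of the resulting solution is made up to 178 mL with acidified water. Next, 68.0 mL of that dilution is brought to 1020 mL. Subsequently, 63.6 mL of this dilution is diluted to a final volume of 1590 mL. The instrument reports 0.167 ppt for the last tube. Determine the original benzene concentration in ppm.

Overall dilution factor = 50 × 11.99 × 25 × 15 × 25 = 5.62 × 10⁶.
Original = 0.167 ppt × 5.62 × 10⁶ = 9.39 × 10⁵ ppt = 0.939 ppm.

0.939 ppm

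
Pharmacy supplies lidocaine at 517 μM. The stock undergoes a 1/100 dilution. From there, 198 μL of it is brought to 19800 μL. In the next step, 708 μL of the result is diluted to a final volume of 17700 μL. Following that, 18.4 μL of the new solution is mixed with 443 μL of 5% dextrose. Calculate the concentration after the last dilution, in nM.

0.0825 nM

Overall dilution factor = 100 × 100 × 25 × 25.08 = 6.27 × 10⁶.
517 μM / 6.27 × 10⁶ = 8.25 × 10⁻⁵ μM = 0.0825 nM.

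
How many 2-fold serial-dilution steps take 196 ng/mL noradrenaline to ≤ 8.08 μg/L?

Need 2ⁿ ≥ 24.3, so n ≥ log(24.3)/log(2) = 4.60.
Minimum whole steps: n = 5.

5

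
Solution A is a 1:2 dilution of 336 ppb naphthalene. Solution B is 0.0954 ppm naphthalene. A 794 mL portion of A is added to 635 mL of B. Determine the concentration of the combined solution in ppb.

C_A = 336 ppb / 2 = 168 ppb.
C_B = 0.0954 ppm = 95.4 ppb.
C_mix = (C_A·V_A + C_B·V_B)/(V_A + V_B) = (168×794 + 95.4×635) / 1429 = 136 ppb.

136 ppb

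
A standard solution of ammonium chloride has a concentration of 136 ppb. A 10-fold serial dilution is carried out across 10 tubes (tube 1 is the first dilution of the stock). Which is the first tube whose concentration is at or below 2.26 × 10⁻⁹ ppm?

Tube n has concentration 136 ppb / 10ⁿ.
Need 10ⁿ ≥ 136 ppb / 2.26 × 10⁻⁹ ppm = 6.02 × 10⁷, so n ≥ 7.78.
First such tube: n = 8.

tube 8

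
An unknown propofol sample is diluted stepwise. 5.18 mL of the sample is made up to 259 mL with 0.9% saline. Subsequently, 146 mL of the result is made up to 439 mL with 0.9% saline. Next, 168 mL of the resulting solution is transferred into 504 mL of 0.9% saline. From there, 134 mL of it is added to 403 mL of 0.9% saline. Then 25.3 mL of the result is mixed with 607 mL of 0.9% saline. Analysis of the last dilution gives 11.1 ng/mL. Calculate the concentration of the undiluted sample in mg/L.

669 mg/L

Overall dilution factor = 50 × 3.007 × 4 × 4.007 × 24.99 = 6.02 × 10⁴.
Original = 11.1 ng/mL × 6.02 × 10⁴ = 6.69 × 10⁵ ng/mL = 669 mg/L.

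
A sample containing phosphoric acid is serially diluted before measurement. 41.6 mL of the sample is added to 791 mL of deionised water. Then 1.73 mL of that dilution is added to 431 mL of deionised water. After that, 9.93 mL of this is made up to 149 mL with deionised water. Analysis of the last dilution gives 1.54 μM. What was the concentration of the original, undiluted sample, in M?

0.116 M

Overall dilution factor = 20.01 × 250.1 × 15.01 = 7.51 × 10⁴.
Original = 1.54 μM × 7.51 × 10⁴ = 1.16 × 10⁵ μM = 0.116 M.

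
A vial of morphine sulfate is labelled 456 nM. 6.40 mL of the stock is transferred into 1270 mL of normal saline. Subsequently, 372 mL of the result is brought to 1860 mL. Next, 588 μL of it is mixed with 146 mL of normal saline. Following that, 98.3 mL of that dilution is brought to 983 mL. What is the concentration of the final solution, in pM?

Overall dilution factor = 199.4 × 5 × 249.3 × 10 = 2.49 × 10⁶.
456 nM / 2.49 × 10⁶ = 1.83 × 10⁻⁴ nM = 0.183 pM.

0.183 pM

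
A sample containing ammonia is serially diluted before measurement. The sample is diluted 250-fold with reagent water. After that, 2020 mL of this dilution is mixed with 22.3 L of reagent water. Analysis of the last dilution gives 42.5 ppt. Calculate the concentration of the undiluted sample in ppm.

0.128 ppm

Overall dilution factor = 250 × 12.04 = 3010.
Original = 42.5 ppt × 3010 = 1.28 × 10⁵ ppt = 0.128 ppm.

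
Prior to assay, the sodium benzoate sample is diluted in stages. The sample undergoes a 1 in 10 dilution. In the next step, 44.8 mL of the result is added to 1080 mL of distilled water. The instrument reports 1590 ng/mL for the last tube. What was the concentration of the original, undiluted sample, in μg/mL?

Overall dilution factor = 10 × 25.11 = 251.
Original = 1590 ng/mL × 251 = 3.99 × 10⁵ ng/mL = 399 μg/mL.

399 μg/mL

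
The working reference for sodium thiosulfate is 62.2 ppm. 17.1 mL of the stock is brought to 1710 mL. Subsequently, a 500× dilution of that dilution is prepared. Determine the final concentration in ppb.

1.24 ppb

Overall dilution factor = 100 × 500 = 5.00 × 10⁴.
62.2 ppm / 5.00 × 10⁴ = 1.24 × 10⁻³ ppm = 1.24 ppb.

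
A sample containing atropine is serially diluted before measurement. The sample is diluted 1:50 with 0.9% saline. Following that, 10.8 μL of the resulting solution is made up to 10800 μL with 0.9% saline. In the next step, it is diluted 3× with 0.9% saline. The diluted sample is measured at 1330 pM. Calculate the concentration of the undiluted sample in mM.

0.199 mM

Overall dilution factor = 50 × 1000 × 3 = 1.50 × 10⁵.
Original = 1330 pM × 1.50 × 10⁵ = 1.99 × 10⁸ pM = 0.199 mM.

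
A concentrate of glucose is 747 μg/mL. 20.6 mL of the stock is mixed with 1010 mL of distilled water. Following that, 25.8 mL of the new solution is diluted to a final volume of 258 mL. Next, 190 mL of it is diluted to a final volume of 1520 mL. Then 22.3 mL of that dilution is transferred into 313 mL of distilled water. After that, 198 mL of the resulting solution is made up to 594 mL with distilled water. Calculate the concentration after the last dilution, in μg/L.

Overall dilution factor = 50.03 × 10 × 8 × 15.04 × 3 = 1.81 × 10⁵.
747 μg/mL / 1.81 × 10⁵ = 4.14 × 10⁻³ μg/mL = 4.14 μg/L.

4.14 μg/L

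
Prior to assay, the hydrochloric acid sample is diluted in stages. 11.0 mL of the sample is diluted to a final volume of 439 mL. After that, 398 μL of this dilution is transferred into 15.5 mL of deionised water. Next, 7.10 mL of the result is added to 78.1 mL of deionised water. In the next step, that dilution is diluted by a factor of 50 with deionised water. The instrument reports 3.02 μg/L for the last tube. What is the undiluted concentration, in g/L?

Overall dilution factor = 39.91 × 39.94 × 12 × 50 = 9.56 × 10⁵.
Original = 3.02 μg/L × 9.56 × 10⁵ = 2.89 × 10⁶ μg/L = 2.89 g/L.

2.89 g/L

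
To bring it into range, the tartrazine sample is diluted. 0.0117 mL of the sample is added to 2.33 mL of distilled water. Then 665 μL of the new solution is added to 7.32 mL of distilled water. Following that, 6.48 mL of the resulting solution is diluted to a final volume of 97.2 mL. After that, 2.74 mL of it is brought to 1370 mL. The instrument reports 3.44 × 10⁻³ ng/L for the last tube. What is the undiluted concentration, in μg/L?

Overall dilution factor = 200.1 × 12.01 × 15 × 500 = 1.80 × 10⁷.
Original = 3.44 × 10⁻³ ng/L × 1.80 × 10⁷ = 6.20 × 10⁴ ng/L = 62.0 μg/L.

62.0 μg/L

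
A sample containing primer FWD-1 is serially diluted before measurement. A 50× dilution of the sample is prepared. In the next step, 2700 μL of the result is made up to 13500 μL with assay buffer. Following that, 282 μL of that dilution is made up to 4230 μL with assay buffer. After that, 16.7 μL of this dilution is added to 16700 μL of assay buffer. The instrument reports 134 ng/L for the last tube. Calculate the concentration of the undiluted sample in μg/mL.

Overall dilution factor = 50 × 5 × 15 × 1001 = 3.75 × 10⁶.
Original = 134 ng/L × 3.75 × 10⁶ = 5.03 × 10⁸ ng/L = 503 μg/mL.

503 μg/mL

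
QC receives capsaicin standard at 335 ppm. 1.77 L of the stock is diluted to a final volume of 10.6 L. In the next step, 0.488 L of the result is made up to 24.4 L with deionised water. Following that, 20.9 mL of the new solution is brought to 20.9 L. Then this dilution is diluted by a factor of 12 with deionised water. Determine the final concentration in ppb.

0.0932 ppb

Overall dilution factor = 5.989 × 50 × 1000 × 12 = 3.59 × 10⁶.
335 ppm / 3.59 × 10⁶ = 9.32 × 10⁻⁵ ppm = 0.0932 ppb.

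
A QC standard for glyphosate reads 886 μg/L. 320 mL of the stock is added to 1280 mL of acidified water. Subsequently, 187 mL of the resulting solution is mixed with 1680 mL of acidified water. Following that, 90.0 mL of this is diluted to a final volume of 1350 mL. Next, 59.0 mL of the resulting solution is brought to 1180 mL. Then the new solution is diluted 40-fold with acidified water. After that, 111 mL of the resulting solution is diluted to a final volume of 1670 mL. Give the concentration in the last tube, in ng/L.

Overall dilution factor = 5 × 9.984 × 15 × 20 × 40 × 15.05 = 9.01 × 10⁶.
886 μg/L / 9.01 × 10⁶ = 9.83 × 10⁻⁵ μg/L = 0.0983 ng/L.

0.0983 ng/L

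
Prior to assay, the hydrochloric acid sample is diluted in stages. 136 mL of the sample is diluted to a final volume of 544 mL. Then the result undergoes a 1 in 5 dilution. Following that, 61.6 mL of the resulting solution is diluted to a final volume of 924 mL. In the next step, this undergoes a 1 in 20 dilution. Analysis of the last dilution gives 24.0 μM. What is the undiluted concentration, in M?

Overall dilution factor = 4 × 5 × 15 × 20 = 6000.
Original = 24.0 μM × 6000 = 1.44 × 10⁵ μM = 0.144 M.

0.144 M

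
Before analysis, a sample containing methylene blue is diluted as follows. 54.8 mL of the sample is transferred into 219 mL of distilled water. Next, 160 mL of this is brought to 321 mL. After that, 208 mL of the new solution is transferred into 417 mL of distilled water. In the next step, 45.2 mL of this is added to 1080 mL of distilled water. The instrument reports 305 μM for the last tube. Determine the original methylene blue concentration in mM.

Overall dilution factor = 4.996 × 2.006 × 3.005 × 24.89 = 750.
Original = 305 μM × 750 = 2.29 × 10⁵ μM = 229 mM.

229 mM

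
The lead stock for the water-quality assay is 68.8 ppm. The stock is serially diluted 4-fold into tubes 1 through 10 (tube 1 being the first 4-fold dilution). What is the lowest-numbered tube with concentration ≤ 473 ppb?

tube 4

Tube n has concentration 68.8 ppm / 4ⁿ.
Need 4ⁿ ≥ 68.8 ppm / 473 ppb = 145, so n ≥ 3.59.
First such tube: n = 4.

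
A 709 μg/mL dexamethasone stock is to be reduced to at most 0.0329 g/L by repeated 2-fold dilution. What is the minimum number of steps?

5

Need 2ⁿ ≥ 21.6, so n ≥ log(21.6)/log(2) = 4.43.
Minimum whole steps: n = 5.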